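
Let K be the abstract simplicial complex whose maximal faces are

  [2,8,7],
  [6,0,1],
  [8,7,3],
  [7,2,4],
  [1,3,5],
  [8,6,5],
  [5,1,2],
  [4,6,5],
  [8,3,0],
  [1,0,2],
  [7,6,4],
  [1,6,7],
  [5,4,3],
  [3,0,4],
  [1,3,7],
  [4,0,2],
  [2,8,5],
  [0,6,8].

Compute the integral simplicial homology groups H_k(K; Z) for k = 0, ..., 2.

We work with the vertex ordering 0 < 1 < 2 < 3 < 4 < 5 < 6 < 7 < 8. The simplices of K, each written with vertices in increasing order, are:

  0-simplices (9): [0], [1], [2], [3], [4], [5], [6], [7], [8]
  1-simplices (27): (27 of them)
  2-simplices (18): [0,1,2], [0,1,6], [0,2,4], [0,3,4], [0,3,8], [0,6,8], [1,2,5], [1,3,5], [1,3,7], [1,6,7], [2,4,7], [2,5,8], [2,7,8], [3,4,5], [3,7,8], [4,5,6], [4,6,7], [5,6,8]

Hence C_0 ≅ Z^9, C_1 ≅ Z^27, C_2 ≅ Z^18.

The boundary map ∂_1: C_1 → C_0 is given by ∂[p,q] = [q] − [p]. For instance
  ∂[1,7] = [7] − [1].
The 9×27 boundary matrix has rank 8 and Smith normal form diag(1,1,1,1,1,1,1,1).

The boundary map ∂_2: C_2 → C_1 maps a triangle to the signed sum of its edges. For instance
  ∂[2,7,8] = [7,8] − [2,8] + [2,7],
  ∂[1,3,5] = [3,5] − [1,5] + [1,3].
The resulting 27×18 matrix has rank 17, and its Smith normal form has invariant factors (1,1,1,1,1,1,1,1,1,1,1,1,1,1,1,1,1).

Reading off H_k = ker ∂_k / im ∂_{k+1}:

  H_0: rank C_0 − rank ∂_1 = 9 − 8 = 1, and the invariant factors of ∂_1 are all 1, so H_0 = Z.
  H_1: rank ker ∂_1 − rank ∂_2 = (27 − 8) − 17 = 2, and the invariant factors of ∂_2 are all 1, so H_1 = Z^2.
  H_2: rank ker ∂_2 − rank ∂_3 = (18 − 17) − 0 = 1, and there is no ∂_3, so H_2 = Z.

(K is a triangulation of the torus T^2.)

H_0 = Z,  H_1 = Z^2,  H_2 = Z.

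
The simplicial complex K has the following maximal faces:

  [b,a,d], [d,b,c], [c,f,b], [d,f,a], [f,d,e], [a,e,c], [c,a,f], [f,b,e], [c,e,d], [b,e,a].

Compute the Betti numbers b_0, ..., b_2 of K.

K has 6 vertices, 15 edges, 10 triangles.
rank ∂_0 = 0, rank ∂_1 = 5 ⇒ b_0 = 6 − 0 − 5 = 1; all invariant factors of ∂_1 are 1 so no torsion. So H_0 = Z.
rank ∂_1 = 5, rank ∂_2 = 10 ⇒ b_1 = 15 − 5 − 10 = 0; ∂_2 has invariant factor(s) [2] giving torsion. So H_1 = Z/2.
rank ∂_2 = 10, rank ∂_3 = 0 ⇒ b_2 = 10 − 10 − 0 = 0. So H_2 = 0.

b_0 = 1, b_1 = 0, b_2 = 0.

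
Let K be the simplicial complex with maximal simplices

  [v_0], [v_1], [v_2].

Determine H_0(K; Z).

Fix the vertex order v_0 < v_1 < v_2 and write every simplex with vertices in increasing order. Then dim K = 0 and the simplices of K are:

  0-simplices (3): [v_0], [v_1], [v_2]

so the chain groups are C_0 ≅ Z^3.

From H_k ≅ ker(∂_k) / im(∂_{k+1}) we obtain:

  H_0: rank C_0 − rank ∂_1 = 3 − 0 = 3, and there is no ∂_1, so H_0 = Z^3.

H_0 = Z^3.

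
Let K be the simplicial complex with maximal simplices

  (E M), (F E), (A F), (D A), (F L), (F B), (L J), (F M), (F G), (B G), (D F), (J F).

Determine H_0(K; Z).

K has 9 vertices, 12 edges.
rank ∂_0 = 0, rank ∂_1 = 8 ⇒ b_0 = 9 − 0 − 8 = 1; all invariant factors of ∂_1 are 1 so no torsion. So H_0 = Z.

H_0 ≅ Z.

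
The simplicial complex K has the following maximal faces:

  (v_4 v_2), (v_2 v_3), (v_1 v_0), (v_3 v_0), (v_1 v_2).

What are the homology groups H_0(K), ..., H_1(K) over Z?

H_0 ≅ Z,  H_1 ≅ Z.

We work with the vertex ordering v_0 < v_1 < v_2 < v_3 < v_4. The simplices of K, each written with vertices in increasing order, are:

  0-simplices (5): [v_0], [v_1], [v_2], [v_3], [v_4]
  1-simplices (5): [v_0,v_1], [v_0,v_3], [v_1,v_2], [v_2,v_3], [v_2,v_4]

Hence C_0 ≅ Z^5, C_1 ≅ Z^5.

The boundary map ∂_1: C_1 → C_0 sends each edge [p,q] (with p < q) to q − p. For instance
  ∂[v_2,v_3] = [v_3] − [v_2].
The 5×5 boundary matrix has rank 4 and Smith normal form diag(1,1,1,1).

Reading off H_k = ker ∂_k / im ∂_{k+1}:

  H_0: rank C_0 − rank ∂_1 = 5 − 4 = 1, and the invariant factors of ∂_1 are all 1, so H_0 = Z.
  H_1: rank ker ∂_1 − rank ∂_2 = (5 − 4) − 0 = 1, and there is no ∂_2, so H_1 = Z.

As a check, the Euler characteristic is 5 − 5 = 0, which agrees with 1 − 1 = 0.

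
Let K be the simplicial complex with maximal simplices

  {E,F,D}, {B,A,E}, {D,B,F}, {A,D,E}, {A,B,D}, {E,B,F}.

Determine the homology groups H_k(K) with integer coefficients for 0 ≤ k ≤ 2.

H_0 = Z,  H_1 = 0,  H_2 = Z.

Order the vertices as A < B < D < E < F. Listing each simplex with vertices in this order, K has dimension 2 with simplices:

  0-simplices (5): A, B, D, E, F
  1-simplices (9): AB, AD, AE, BD, BE, BF, DE, DF, EF
  2-simplices (6): ABD, ABE, ADE, BDF, BEF, DEF

so the chain groups are C_0 ≅ Z^5, C_1 ≅ Z^9, C_2 ≅ Z^6.

The boundary map ∂_1: C_1 → C_0 is given by ∂[p,q] = [q] − [p]. For instance
  ∂AE = E − A.
The resulting 5×9 matrix has rank 4, and its Smith normal form has invariant factors (1,1,1,1).

The boundary map ∂_2: C_2 → C_1 sends each 2-simplex [p,q,r] to [q,r] − [p,r] + [p,q]. For instance
  ∂ABD = BD − AD + AB,
  ∂BDF = DF − BF + BD.
This gives a 9×6 integer matrix of rank 5; reducing to Smith normal form yields diagonal entries (1,1,1,1,1).

From H_k ≅ ker(∂_k) / im(∂_{k+1}) we obtain:

  H_0: rank C_0 − rank ∂_1 = 5 − 4 = 1, and the invariant factors of ∂_1 are all 1, so H_0 = Z.
  H_1: rank ker ∂_1 − rank ∂_2 = (9 − 4) − 5 = 0, and the invariant factors of ∂_2 are all 1, so H_1 = 0.
  H_2: rank ker ∂_2 − rank ∂_3 = (6 − 5) − 0 = 1, and there is no ∂_3, so H_2 = Z.

As a check, the Euler characteristic is 5 − 9 + 6 = 2, which agrees with 1 − 0 + 1 = 2.
(K is a triangulation of the 2-sphere S^2.)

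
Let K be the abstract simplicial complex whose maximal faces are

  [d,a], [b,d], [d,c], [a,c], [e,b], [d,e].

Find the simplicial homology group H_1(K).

Fix the vertex order a < b < c < d < e and write every simplex with vertices in increasing order. Then dim K = 1 and the simplices of K are:

  0-simplices (5): a, b, c, d, e
  1-simplices (6): ac, ad, bd, be, cd, de

giving chain groups C_0 ≅ Z^5, C_1 ≅ Z^6.

∂_1: C_1 → C_0 is given by ∂[p,q] = [q] − [p].
This gives a 5×6 integer matrix of rank 4; reducing to Smith normal form yields diagonal entries (1,1,1,1).

Reading off H_k = ker ∂_k / im ∂_{k+1}:

  H_1: rank ker ∂_1 − rank ∂_2 = (6 − 4) − 0 = 2, and there is no ∂_2, so H_1 ≅ Z^2.

H_1 = Z^2.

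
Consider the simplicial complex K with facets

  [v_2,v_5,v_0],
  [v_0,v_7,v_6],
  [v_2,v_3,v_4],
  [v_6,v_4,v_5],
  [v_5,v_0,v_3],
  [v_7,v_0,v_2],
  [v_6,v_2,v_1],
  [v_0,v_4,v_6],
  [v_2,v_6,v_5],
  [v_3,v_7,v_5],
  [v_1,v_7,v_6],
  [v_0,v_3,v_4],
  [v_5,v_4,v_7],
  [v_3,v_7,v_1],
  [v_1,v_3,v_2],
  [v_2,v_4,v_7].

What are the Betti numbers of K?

b_0 = 1, b_1 = 2, b_2 = 1.

Order the vertices as v_0 < v_1 < v_2 < v_3 < v_4 < v_5 < v_6 < v_7. Listing each simplex with vertices in this order, K has dimension 2 with simplices:

  0-simplices (8): [v_0], [v_1], [v_2], [v_3], [v_4], [v_5], [v_6], [v_7]
  1-simplices (24): (24 of them)
  2-simplices (16): (16 of them)

giving chain groups C_0 ≅ Z^8, C_1 ≅ Z^24, C_2 ≅ Z^16.

The boundary map ∂_1: C_1 → C_0 sends each edge [p,q] (with p < q) to q − p.
The resulting 8×24 matrix has rank 7, and its Smith normal form has invariant factors (1,1,1,1,1,1,1).

∂_2: C_2 → C_1 maps a triangle to the signed sum of its edges. For instance
  ∂[v_4,v_5,v_7] = [v_5,v_7] − [v_4,v_7] + [v_4,v_5],
  ∂[v_2,v_4,v_7] = [v_4,v_7] − [v_2,v_7] + [v_2,v_4].
This gives a 24×16 integer matrix of rank 15; reducing to Smith normal form yields diagonal entries (1,1,1,1,1,1,1,1,1,1,1,1,1,1,1).

Now H_k = ker ∂_k / im ∂_{k+1}, so:

  H_0: rank C_0 − rank ∂_1 = 8 − 7 = 1, and the invariant factors of ∂_1 are all 1, so H_0 = Z.
  H_1: rank ker ∂_1 − rank ∂_2 = (24 − 7) − 15 = 2, and the invariant factors of ∂_2 are all 1, so H_1 = Z^2.
  H_2: rank ker ∂_2 − rank ∂_3 = (16 − 15) − 0 = 1, and there is no ∂_3, so H_2 = Z.

As a check, the Euler characteristic is 8 − 24 + 16 = 0, which agrees with 1 − 2 + 1 = 0.
(K is a triangulation of the torus T^2.)

Hence the Betti numbers are b_0 = 1, b_1 = 2, b_2 = 1.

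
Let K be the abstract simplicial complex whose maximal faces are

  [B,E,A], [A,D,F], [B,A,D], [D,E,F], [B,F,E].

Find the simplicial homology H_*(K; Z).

H_0 = Z,  H_1 = Z,  H_2 = 0.

We work with the vertex ordering A < B < D < E < F. The simplices of K, each written with vertices in increasing order, are:

  0-simplices (5): A, B, D, E, F
  1-simplices (10): AB, AD, AE, AF, BD, BE, BF, DE, DF, EF
  2-simplices (5): ABD, ABE, ADF, BEF, DEF

so the chain groups are C_0 ≅ Z^5, C_1 ≅ Z^10, C_2 ≅ Z^5.

∂_1: C_1 → C_0 is given by ∂[p,q] = [q] − [p]. For instance
  ∂EF = F − E.
This gives a 5×10 integer matrix of rank 4; reducing to Smith normal form yields diagonal entries (1,1,1,1).

The boundary map ∂_2: C_2 → C_1 sends each 2-simplex [p,q,r] to [q,r] − [p,r] + [p,q]. For instance
  ∂ADF = DF − AF + AD,
  ∂DEF = EF − DF + DE.
The 10×5 boundary matrix has rank 5 and Smith normal form diag(1,1,1,1,1).

Reading off H_k = ker ∂_k / im ∂_{k+1}:

  H_0: rank C_0 − rank ∂_1 = 5 − 4 = 1, and the invariant factors of ∂_1 are all 1, so H_0 = Z.
  H_1: rank ker ∂_1 − rank ∂_2 = (10 − 4) − 5 = 1, and the invariant factors of ∂_2 are all 1, so H_1 = Z.
  H_2: rank ker ∂_2 − rank ∂_3 = (5 − 5) − 0 = 0, and there is no ∂_3, so H_2 = 0.

As a check, the Euler characteristic is 5 − 10 + 5 = 0, which agrees with 1 − 1 + 0 = 0.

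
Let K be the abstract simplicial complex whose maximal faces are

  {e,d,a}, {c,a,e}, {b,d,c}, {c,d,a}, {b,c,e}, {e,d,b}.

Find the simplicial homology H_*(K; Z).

K has 5 vertices, 9 edges, 6 triangles.
rank ∂_0 = 0, rank ∂_1 = 4 ⇒ b_0 = 5 − 0 − 4 = 1; all invariant factors of ∂_1 are 1 so no torsion. So H_0 = Z.
rank ∂_1 = 4, rank ∂_2 = 5 ⇒ b_1 = 9 − 4 − 5 = 0; all invariant factors of ∂_2 are 1 so no torsion. So H_1 = 0.
rank ∂_2 = 5, rank ∂_3 = 0 ⇒ b_2 = 6 − 5 − 0 = 1. So H_2 = Z.

H_0 = Z,  H_1 = 0,  H_2 = Z.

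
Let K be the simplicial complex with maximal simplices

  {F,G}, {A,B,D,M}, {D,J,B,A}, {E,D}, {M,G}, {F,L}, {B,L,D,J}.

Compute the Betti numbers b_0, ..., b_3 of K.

Order the vertices as A < B < D < E < F < G < J < L < M. Listing each simplex with vertices in this order, K has dimension 3 with simplices:

  0-simplices (9): A, B, D, E, F, G, J, L, M
  1-simplices (16): AB, AD, AJ, AM, BD, BJ, BL, BM, DE, DJ, DL, DM, FG, FL, GM, JL
  2-simplices (10): ABD, ABJ, ABM, ADJ, ADM, BDJ, BDL, BDM, BJL, DJL
  3-simplices (3): ABDJ, ABDM, BDJL

Hence C_0 ≅ Z^9, C_1 ≅ Z^16, C_2 ≅ Z^10, C_3 ≅ Z^3.

∂_1: C_1 → C_0 sends each edge [p,q] (with p < q) to q − p.
As a 9×16 matrix over Z this has rank 8, with invariant factors (1,1,1,1,1,1,1,1).

The boundary map ∂_2: C_2 → C_1 maps a triangle to the signed sum of its edges. For instance
  ∂BJL = JL − BL + BJ,
  ∂BDJ = DJ − BJ + BD.
As a 16×10 matrix over Z this has rank 7, with invariant factors (1,1,1,1,1,1,1).

The boundary map ∂_3: C_3 → C_2 sends each 3-simplex σ to the alternating sum Σ_i (−1)^i (σ with its i-th vertex removed). For instance
  ∂ABDJ = BDJ − ADJ + ABJ − ABD,
  ∂ABDM = BDM − ADM + ABM − ABD.
The 10×3 boundary matrix has rank 3 and Smith normal form diag(1,1,1).

Computing H_k = (kernel of ∂_k) / (image of ∂_{k+1}):

  H_0: rank C_0 − rank ∂_1 = 9 − 8 = 1, and the invariant factors of ∂_1 are all 1, so H_0 ≅ Z.
  H_1: rank ker ∂_1 − rank ∂_2 = (16 − 8) − 7 = 1, and the invariant factors of ∂_2 are all 1, so H_1 ≅ Z.
  H_2: rank ker ∂_2 − rank ∂_3 = (10 − 7) − 3 = 0, and the invariant factors of ∂_3 are all 1, so H_2 ≅ 0.
  H_3: rank ker ∂_3 − rank ∂_4 = (3 − 3) − 0 = 0, and there is no ∂_4, so H_3 ≅ 0.

Hence the Betti numbers are b_0 = 1, b_1 = 1, b_2 = 0, b_3 = 0.

b_0 = 1, b_1 = 1, b_2 = 0, b_3 = 0.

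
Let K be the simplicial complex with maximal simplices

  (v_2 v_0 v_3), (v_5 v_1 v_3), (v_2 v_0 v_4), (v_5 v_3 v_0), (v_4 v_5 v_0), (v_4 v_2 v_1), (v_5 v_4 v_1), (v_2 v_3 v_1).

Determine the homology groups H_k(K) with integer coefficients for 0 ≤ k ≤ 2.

Fix the vertex order v_0 < v_1 < v_2 < v_3 < v_4 < v_5 and write every simplex with vertices in increasing order. Then dim K = 2 and the simplices of K are:

  0-simplices (6): [v_0], [v_1], [v_2], [v_3], [v_4], [v_5]
  1-simplices (12): [v_0,v_2], [v_0,v_3], [v_0,v_4], [v_0,v_5], [v_1,v_2], [v_1,v_3], [v_1,v_4], [v_1,v_5], [v_2,v_3], [v_2,v_4], [v_3,v_5], [v_4,v_5]
  2-simplices (8): [v_0,v_2,v_3], [v_0,v_2,v_4], [v_0,v_3,v_5], [v_0,v_4,v_5], [v_1,v_2,v_3], [v_1,v_2,v_4], [v_1,v_3,v_5], [v_1,v_4,v_5]

so the chain groups are C_0 ≅ Z^6, C_1 ≅ Z^12, C_2 ≅ Z^8.

Boundary ∂_1: C_1 → C_0 maps an edge to its endpoints' difference, ∂[p,q] = q − p. For instance
  ∂[v_1,v_2] = [v_2] − [v_1].
The resulting 6×12 matrix has rank 5, and its Smith normal form has invariant factors (1,1,1,1,1).

Boundary ∂_2: C_2 → C_1 sends each 2-simplex [p,q,r] to [q,r] − [p,r] + [p,q]. For instance
  ∂[v_1,v_2,v_3] = [v_2,v_3] − [v_1,v_3] + [v_1,v_2],
  ∂[v_0,v_4,v_5] = [v_4,v_5] − [v_0,v_5] + [v_0,v_4].
As a 12×8 matrix over Z this has rank 7, with invariant factors (1,1,1,1,1,1,1).

Reading off H_k = ker ∂_k / im ∂_{k+1}:

  H_0: rank C_0 − rank ∂_1 = 6 − 5 = 1, and the invariant factors of ∂_1 are all 1, so H_0 ≅ Z.
  H_1: rank ker ∂_1 − rank ∂_2 = (12 − 5) − 7 = 0, and the invariant factors of ∂_2 are all 1, so H_1 ≅ 0.
  H_2: rank ker ∂_2 − rank ∂_3 = (8 − 7) − 0 = 1, and there is no ∂_3, so H_2 ≅ Z.

As a check, the Euler characteristic is 6 − 12 + 8 = 2, which agrees with 1 − 0 + 1 = 2.

H_0 ≅ Z,  H_1 = 0,  H_2 ≅ Z.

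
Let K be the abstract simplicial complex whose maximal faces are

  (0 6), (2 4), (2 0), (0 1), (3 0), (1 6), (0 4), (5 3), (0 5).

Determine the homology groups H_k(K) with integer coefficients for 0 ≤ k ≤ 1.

H_0 ≅ Z,  H_1 ≅ Z^3.

We work with the vertex ordering 0 < 1 < 2 < 3 < 4 < 5 < 6. The simplices of K, each written with vertices in increasing order, are:

  0-simplices (7): [0], [1], [2], [3], [4], [5], [6]
  1-simplices (9): [0,1], [0,2], [0,3], [0,4], [0,5], [0,6], [1,6], [2,4], [3,5]

giving chain groups C_0 ≅ Z^7, C_1 ≅ Z^9.

∂_1: C_1 → C_0 sends each edge [p,q] (with p < q) to q − p. For instance
  ∂[2,4] = [4] − [2].
The resulting 7×9 matrix has rank 6, and its Smith normal form has invariant factors (1,1,1,1,1,1).

From H_k ≅ ker(∂_k) / im(∂_{k+1}) we obtain:

  H_0: rank C_0 − rank ∂_1 = 7 − 6 = 1, and the invariant factors of ∂_1 are all 1, so H_0 = Z.
  H_1: rank ker ∂_1 − rank ∂_2 = (9 − 6) − 0 = 3, and there is no ∂_2, so H_1 = Z^3.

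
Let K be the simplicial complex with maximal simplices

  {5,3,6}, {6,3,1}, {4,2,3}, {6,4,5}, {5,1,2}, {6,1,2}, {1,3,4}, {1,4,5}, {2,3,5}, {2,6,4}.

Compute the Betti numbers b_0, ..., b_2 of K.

We work with the vertex ordering 1 < 2 < 3 < 4 < 5 < 6. The simplices of K, each written with vertices in increasing order, are:

  0-simplices (6): [1], [2], [3], [4], [5], [6]
  1-simplices (15): [1,2], [1,3], [1,4], [1,5], [1,6], [2,3], [2,4], [2,5], [2,6], [3,4], [3,5], [3,6], [4,5], [4,6], [5,6]
  2-simplices (10): [1,2,5], [1,2,6], [1,3,4], [1,3,6], [1,4,5], [2,3,4], [2,3,5], [2,4,6], [3,5,6], [4,5,6]

Hence C_0 ≅ Z^6, C_1 ≅ Z^15, C_2 ≅ Z^10.

Boundary ∂_1: C_1 → C_0 sends each edge [p,q] (with p < q) to q − p. For instance
  ∂[2,5] = [5] − [2].
As a 6×15 matrix over Z this has rank 5, with invariant factors (1,1,1,1,1).

∂_2: C_2 → C_1 maps a triangle to the signed sum of its edges. For instance
  ∂[1,4,5] = [4,5] − [1,5] + [1,4],
  ∂[4,5,6] = [5,6] − [4,6] + [4,5].
This gives a 15×10 integer matrix of rank 10; reducing to Smith normal form yields diagonal entries (1,1,1,1,1,1,1,1,1,2).

From H_k ≅ ker(∂_k) / im(∂_{k+1}) we obtain:

  H_0: rank C_0 − rank ∂_1 = 6 − 5 = 1, and the invariant factors of ∂_1 are all 1, so H_0 ≅ Z.
  H_1: rank ker ∂_1 − rank ∂_2 = (15 − 5) − 10 = 0, and ∂_2 has invariant factor 2 > 1, so H_1 ≅ Z/2.
  H_2: rank ker ∂_2 − rank ∂_3 = (10 − 10) − 0 = 0, and there is no ∂_3, so H_2 ≅ 0.

Hence the Betti numbers are b_0 = 1, b_1 = 0, b_2 = 0.

b_0 = 1, b_1 = 0, b_2 = 0.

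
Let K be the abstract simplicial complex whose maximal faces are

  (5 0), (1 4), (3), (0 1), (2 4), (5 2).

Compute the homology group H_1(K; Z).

H_1 = Z.

K has 6 vertices, 5 edges.
rank ∂_1 = 4, rank ∂_2 = 0 ⇒ b_1 = 5 − 4 − 0 = 1. So H_1 = Z.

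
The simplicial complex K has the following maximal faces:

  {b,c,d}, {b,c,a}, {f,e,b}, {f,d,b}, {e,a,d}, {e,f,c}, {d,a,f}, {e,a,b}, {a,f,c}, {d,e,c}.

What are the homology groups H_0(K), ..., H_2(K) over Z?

We work with the vertex ordering a < b < c < d < e < f. The simplices of K, each written with vertices in increasing order, are:

  0-simplices (6): a, b, c, d, e, f
  1-simplices (15): ab, ac, ad, ae, af, bc, bd, be, bf, cd, ce, cf, de, df, ef
  2-simplices (10): abc, abe, acf, ade, adf, bcd, bdf, bef, cde, cef

so the chain groups are C_0 ≅ Z^6, C_1 ≅ Z^15, C_2 ≅ Z^10.

The boundary map ∂_1: C_1 → C_0 maps an edge to its endpoints' difference, ∂[p,q] = q − p. For instance
  ∂ad = d − a.
The resulting 6×15 matrix has rank 5, and its Smith normal form has invariant factors (1,1,1,1,1).

Boundary ∂_2: C_2 → C_1 maps a triangle to the signed sum of its edges. For instance
  ∂bef = ef − bf + be,
  ∂acf = cf − af + ac.
This gives a 15×10 integer matrix of rank 10; reducing to Smith normal form yields diagonal entries (1,1,1,1,1,1,1,1,1,2).

Computing H_k = (kernel of ∂_k) / (image of ∂_{k+1}):

  H_0: rank C_0 − rank ∂_1 = 6 − 5 = 1, and the invariant factors of ∂_1 are all 1, so H_0 = Z.
  H_1: rank ker ∂_1 − rank ∂_2 = (15 − 5) − 10 = 0, and ∂_2 has invariant factor 2 > 1, so H_1 = Z/2.
  H_2: rank ker ∂_2 − rank ∂_3 = (10 − 10) − 0 = 0, and there is no ∂_3, so H_2 = 0.

As a check, the Euler characteristic is 6 − 15 + 10 = 1, which agrees with 1 − 0 + 0 = 1.
(K is a triangulation of the real projective plane RP^2.)

H_0 = Z,  H_1 = Z/2,  H_2 = 0.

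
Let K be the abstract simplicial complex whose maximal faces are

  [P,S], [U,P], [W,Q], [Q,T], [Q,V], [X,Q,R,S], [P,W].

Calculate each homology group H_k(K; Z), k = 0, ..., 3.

H_0 = Z,  H_1 = Z,  H_2 = 0,  H_3 = 0.

Order the vertices as P < Q < R < S < T < U < V < W < X. Listing each simplex with vertices in this order, K has dimension 3 with simplices:

  0-simplices (9): P, Q, R, S, T, U, V, W, X
  1-simplices (12): PS, PU, PW, QR, QS, QT, QV, QW, QX, RS, RX, SX
  2-simplices (4): QRS, QRX, QSX, RSX
  3-simplices (1): QRSX

so the chain groups are C_0 ≅ Z^9, C_1 ≅ Z^12, C_2 ≅ Z^4, C_3 ≅ Z^1.

The boundary map ∂_1: C_1 → C_0 sends each edge [p,q] (with p < q) to q − p.
The resulting 9×12 matrix has rank 8, and its Smith normal form has invariant factors (1,1,1,1,1,1,1,1).

The boundary map ∂_2: C_2 → C_1 sends each 2-simplex [p,q,r] to [q,r] − [p,r] + [p,q]. For instance
  ∂QRS = RS − QS + QR,
  ∂QSX = SX − QX + QS.
The 12×4 boundary matrix has rank 3 and Smith normal form diag(1,1,1).

∂_3: C_3 → C_2 sends each 3-simplex σ to the alternating sum Σ_i (−1)^i (σ with its i-th vertex removed). For instance
  ∂QRSX = RSX − QSX + QRX − QRS.
As a 4×1 matrix over Z this has rank 1, with invariant factors (1).

Reading off H_k = ker ∂_k / im ∂_{k+1}:

  H_0: rank C_0 − rank ∂_1 = 9 − 8 = 1, and the invariant factors of ∂_1 are all 1, so H_0 = Z.
  H_1: rank ker ∂_1 − rank ∂_2 = (12 − 8) − 3 = 1, and the invariant factors of ∂_2 are all 1, so H_1 = Z.
  H_2: rank ker ∂_2 − rank ∂_3 = (4 − 3) − 1 = 0, and the invariant factors of ∂_3 are all 1, so H_2 = 0.
  H_3: rank ker ∂_3 − rank ∂_4 = (1 − 1) − 0 = 0, and there is no ∂_4, so H_3 = 0.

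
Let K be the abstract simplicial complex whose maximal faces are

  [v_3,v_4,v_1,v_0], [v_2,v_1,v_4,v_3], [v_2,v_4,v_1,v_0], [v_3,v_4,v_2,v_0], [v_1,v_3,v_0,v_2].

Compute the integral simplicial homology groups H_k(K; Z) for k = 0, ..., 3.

Take the total order v_0 < v_1 < v_2 < v_3 < v_4 on the vertex set. Then K (dimension 3) consists of the simplices:

  0-simplices (5): [v_0], [v_1], [v_2], [v_3], [v_4]
  1-simplices (10): [v_0,v_1], [v_0,v_2], [v_0,v_3], [v_0,v_4], [v_1,v_2], [v_1,v_3], [v_1,v_4], [v_2,v_3], [v_2,v_4], [v_3,v_4]
  2-simplices (10): [v_0,v_1,v_2], [v_0,v_1,v_3], [v_0,v_1,v_4], [v_0,v_2,v_3], [v_0,v_2,v_4], [v_0,v_3,v_4], [v_1,v_2,v_3], [v_1,v_2,v_4], [v_1,v_3,v_4], [v_2,v_3,v_4]
  3-simplices (5): [v_0,v_1,v_2,v_3], [v_0,v_1,v_2,v_4], [v_0,v_1,v_3,v_4], [v_0,v_2,v_3,v_4], [v_1,v_2,v_3,v_4]

Hence C_0 ≅ Z^5, C_1 ≅ Z^10, C_2 ≅ Z^10, C_3 ≅ Z^5.

∂_1: C_1 → C_0 is given by ∂[p,q] = [q] − [p]. For instance
  ∂[v_1,v_4] = [v_4] − [v_1].
The resulting 5×10 matrix has rank 4, and its Smith normal form has invariant factors (1,1,1,1).

The boundary map ∂_2: C_2 → C_1 acts by ∂[p,q,r] = [q,r] − [p,r] + [p,q]. For instance
  ∂[v_1,v_2,v_4] = [v_2,v_4] − [v_1,v_4] + [v_1,v_2],
  ∂[v_0,v_1,v_3] = [v_1,v_3] − [v_0,v_3] + [v_0,v_1].
The 10×10 boundary matrix has rank 6 and Smith normal form diag(1,1,1,1,1,1).

The boundary map ∂_3: C_3 → C_2 sends each 3-simplex σ to the alternating sum Σ_i (−1)^i (σ with its i-th vertex removed). For instance
  ∂[v_0,v_1,v_2,v_3] = [v_1,v_2,v_3] − [v_0,v_2,v_3] + [v_0,v_1,v_3] − [v_0,v_1,v_2],
  ∂[v_0,v_1,v_3,v_4] = [v_1,v_3,v_4] − [v_0,v_3,v_4] + [v_0,v_1,v_4] − [v_0,v_1,v_3].
The resulting 10×5 matrix has rank 4, and its Smith normal form has invariant factors (1,1,1,1).

Computing H_k = (kernel of ∂_k) / (image of ∂_{k+1}):

  H_0: rank C_0 − rank ∂_1 = 5 − 4 = 1, and the invariant factors of ∂_1 are all 1, so H_0 ≅ Z.
  H_1: rank ker ∂_1 − rank ∂_2 = (10 − 4) − 6 = 0, and the invariant factors of ∂_2 are all 1, so H_1 ≅ 0.
  H_2: rank ker ∂_2 − rank ∂_3 = (10 − 6) − 4 = 0, and the invariant factors of ∂_3 are all 1, so H_2 ≅ 0.
  H_3: rank ker ∂_3 − rank ∂_4 = (5 − 4) − 0 = 1, and there is no ∂_4, so H_3 ≅ Z.

H_0 = Z,  H_1 = 0,  H_2 = 0,  H_3 = Z.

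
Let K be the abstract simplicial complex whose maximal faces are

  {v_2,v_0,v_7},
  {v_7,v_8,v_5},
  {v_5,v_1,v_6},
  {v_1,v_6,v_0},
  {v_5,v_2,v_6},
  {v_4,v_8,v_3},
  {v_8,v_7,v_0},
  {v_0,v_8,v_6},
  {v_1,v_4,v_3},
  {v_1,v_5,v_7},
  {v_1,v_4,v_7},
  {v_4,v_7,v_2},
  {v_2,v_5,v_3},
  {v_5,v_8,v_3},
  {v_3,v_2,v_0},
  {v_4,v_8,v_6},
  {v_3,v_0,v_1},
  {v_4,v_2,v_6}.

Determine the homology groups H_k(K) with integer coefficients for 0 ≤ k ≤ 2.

Take the total order v_0 < v_1 < v_2 < v_3 < v_4 < v_5 < v_6 < v_7 < v_8 on the vertex set. Then K (dimension 2) consists of the simplices:

  0-simplices (9): [v_0], [v_1], [v_2], [v_3], [v_4], [v_5], [v_6], [v_7], [v_8]
  1-simplices (27): (27 of them)
  2-simplices (18): (18 of them)

giving chain groups C_0 ≅ Z^9, C_1 ≅ Z^27, C_2 ≅ Z^18.

∂_1: C_1 → C_0 maps an edge to its endpoints' difference, ∂[p,q] = q − p. For instance
  ∂[v_3,v_8] = [v_8] − [v_3].
This gives a 9×27 integer matrix of rank 8; reducing to Smith normal form yields diagonal entries (1,1,1,1,1,1,1,1).

The boundary map ∂_2: C_2 → C_1 sends each 2-simplex [p,q,r] to [q,r] − [p,r] + [p,q]. For instance
  ∂[v_0,v_1,v_6] = [v_1,v_6] − [v_0,v_6] + [v_0,v_1],
  ∂[v_2,v_3,v_5] = [v_3,v_5] − [v_2,v_5] + [v_2,v_3].
This gives a 27×18 integer matrix of rank 17; reducing to Smith normal form yields diagonal entries (1,1,1,1,1,1,1,1,1,1,1,1,1,1,1,1,1).

Now H_k = ker ∂_k / im ∂_{k+1}, so:

  H_0: rank C_0 − rank ∂_1 = 9 − 8 = 1, and the invariant factors of ∂_1 are all 1, so H_0 = Z.
  H_1: rank ker ∂_1 − rank ∂_2 = (27 − 8) − 17 = 2, and the invariant factors of ∂_2 are all 1, so H_1 = Z^2.
  H_2: rank ker ∂_2 − rank ∂_3 = (18 − 17) − 0 = 1, and there is no ∂_3, so H_2 = Z.

H_0 ≅ Z,  H_1 ≅ Z^2,  H_2 ≅ Z.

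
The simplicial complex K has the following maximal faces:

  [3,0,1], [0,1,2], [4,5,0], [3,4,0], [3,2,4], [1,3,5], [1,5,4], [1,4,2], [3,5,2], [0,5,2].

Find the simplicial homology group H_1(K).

H_1 ≅ Z/2.

Order the vertices as 0 < 1 < 2 < 3 < 4 < 5. Listing each simplex with vertices in this order, K has dimension 2 with simplices:

  0-simplices (6): [0], [1], [2], [3], [4], [5]
  1-simplices (15): [0,1], [0,2], [0,3], [0,4], [0,5], [1,2], [1,3], [1,4], [1,5], [2,3], [2,4], [2,5], [3,4], [3,5], [4,5]
  2-simplices (10): [0,1,2], [0,1,3], [0,2,5], [0,3,4], [0,4,5], [1,2,4], [1,3,5], [1,4,5], [2,3,4], [2,3,5]

so the chain groups are C_0 ≅ Z^6, C_1 ≅ Z^15, C_2 ≅ Z^10.

Boundary ∂_1: C_1 → C_0 is given by ∂[p,q] = [q] − [p].
This gives a 6×15 integer matrix of rank 5; reducing to Smith normal form yields diagonal entries (1,1,1,1,1).

∂_2: C_2 → C_1 sends each 2-simplex [p,q,r] to [q,r] − [p,r] + [p,q]. For instance
  ∂[0,2,5] = [2,5] − [0,5] + [0,2],
  ∂[1,3,5] = [3,5] − [1,5] + [1,3].
The resulting 15×10 matrix has rank 10, and its Smith normal form has invariant factors (1,1,1,1,1,1,1,1,1,2).

Now H_k = ker ∂_k / im ∂_{k+1}, so:

  H_1: rank ker ∂_1 − rank ∂_2 = (15 − 5) − 10 = 0, and ∂_2 has invariant factor 2 > 1, so H_1 ≅ Z/2.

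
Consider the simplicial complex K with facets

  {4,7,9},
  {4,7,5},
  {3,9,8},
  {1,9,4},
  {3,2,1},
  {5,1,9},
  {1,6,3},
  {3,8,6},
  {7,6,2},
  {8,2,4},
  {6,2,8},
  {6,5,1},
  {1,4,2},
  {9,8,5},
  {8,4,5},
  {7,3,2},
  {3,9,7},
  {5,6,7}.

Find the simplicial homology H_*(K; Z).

Take the total order 1 < 2 < 3 < 4 < 5 < 6 < 7 < 8 < 9 on the vertex set. Then K (dimension 2) consists of the simplices:

  0-simplices (9): [1], [2], [3], [4], [5], [6], [7], [8], [9]
  1-simplices (27): (27 of them)
  2-simplices (18): [1,2,3], [1,2,4], [1,3,6], [1,4,9], [1,5,6], [1,5,9], [2,3,7], [2,4,8], [2,6,7], [2,6,8], [3,6,8], [3,7,9], [3,8,9], [4,5,7], [4,5,8], [4,7,9], [5,6,7], [5,8,9]

Hence C_0 ≅ Z^9, C_1 ≅ Z^27, C_2 ≅ Z^18.

Boundary ∂_1: C_1 → C_0 sends each edge [p,q] (with p < q) to q − p. For instance
  ∂[1,9] = [9] − [1].
The 9×27 boundary matrix has rank 8 and Smith normal form diag(1,1,1,1,1,1,1,1).

∂_2: C_2 → C_1 maps a triangle to the signed sum of its edges. For instance
  ∂[1,4,9] = [4,9] − [1,9] + [1,4],
  ∂[5,8,9] = [8,9] − [5,9] + [5,8].
As a 27×18 matrix over Z this has rank 18, with invariant factors (1,1,1,1,1,1,1,1,1,1,1,1,1,1,1,1,1,2).

Now H_k = ker ∂_k / im ∂_{k+1}, so:

  H_0: rank C_0 − rank ∂_1 = 9 − 8 = 1, and the invariant factors of ∂_1 are all 1, so H_0 = Z.
  H_1: rank ker ∂_1 − rank ∂_2 = (27 − 8) − 18 = 1, and ∂_2 has invariant factor 2 > 1, so H_1 = Z ⊕ Z/2.
  H_2: rank ker ∂_2 − rank ∂_3 = (18 − 18) − 0 = 0, and there is no ∂_3, so H_2 = 0.

(K is a triangulation of the Klein bottle.)

H_0 ≅ Z,  H_1 ≅ Z ⊕ Z/2,  H_2 = 0.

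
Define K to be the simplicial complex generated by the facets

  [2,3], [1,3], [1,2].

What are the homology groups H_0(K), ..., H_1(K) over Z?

H_0 ≅ Z,  H_1 ≅ Z.

Take the total order 1 < 2 < 3 on the vertex set. Then K (dimension 1) consists of the simplices:

  0-simplices (3): [1], [2], [3]
  1-simplices (3): [1,2], [1,3], [2,3]

so the chain groups are C_0 ≅ Z^3, C_1 ≅ Z^3.

Boundary ∂_1: C_1 → C_0 maps an edge to its endpoints' difference, ∂[p,q] = q − p. For instance
  ∂[1,3] = [3] − [1].
As a 3×3 matrix over Z this has rank 2, with invariant factors (1,1).

Reading off H_k = ker ∂_k / im ∂_{k+1}:

  H_0: rank C_0 − rank ∂_1 = 3 − 2 = 1, and the invariant factors of ∂_1 are all 1, so H_0 ≅ Z.
  H_1: rank ker ∂_1 − rank ∂_2 = (3 − 2) − 0 = 1, and there is no ∂_2, so H_1 ≅ Z.

As a check, the Euler characteristic is 3 − 3 = 0, which agrees with 1 − 1 = 0.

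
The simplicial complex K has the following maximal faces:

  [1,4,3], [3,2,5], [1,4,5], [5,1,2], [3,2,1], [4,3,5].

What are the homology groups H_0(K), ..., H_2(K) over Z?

H_0 ≅ Z,  H_1 = 0,  H_2 ≅ Z.

K has 5 vertices, 9 edges, 6 triangles.
rank ∂_0 = 0, rank ∂_1 = 4 ⇒ b_0 = 5 − 0 − 4 = 1; all invariant factors of ∂_1 are 1 so no torsion. So H_0 ≅ Z.
rank ∂_1 = 4, rank ∂_2 = 5 ⇒ b_1 = 9 − 4 − 5 = 0; all invariant factors of ∂_2 are 1 so no torsion. So H_1 ≅ 0.
rank ∂_2 = 5, rank ∂_3 = 0 ⇒ b_2 = 6 − 5 − 0 = 1. So H_2 ≅ Z.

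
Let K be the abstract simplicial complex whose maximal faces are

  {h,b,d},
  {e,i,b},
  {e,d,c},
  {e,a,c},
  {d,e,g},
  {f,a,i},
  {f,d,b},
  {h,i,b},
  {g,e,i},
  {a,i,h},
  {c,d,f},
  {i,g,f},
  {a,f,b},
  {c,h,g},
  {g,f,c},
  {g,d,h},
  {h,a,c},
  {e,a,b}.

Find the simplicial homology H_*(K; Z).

H_0 ≅ Z,  H_1 ≅ Z × Z/2,  H_2 = 0.

We work with the vertex ordering a < b < c < d < e < f < g < h < i. The simplices of K, each written with vertices in increasing order, are:

  0-simplices (9): a, b, c, d, e, f, g, h, i
  1-simplices (27): ab, ac, ae, af, ah, ai, bd, be, bf, bh, bi, cd, ce, cf, cg, ch, de, df, dg, dh, eg, ei, fg, fi, gh, gi, hi
  2-simplices (18): abe, abf, ace, ach, afi, ahi, bdf, bdh, bei, bhi, cde, cdf, cfg, cgh, deg, dgh, egi, fgi

so the chain groups are C_0 ≅ Z^9, C_1 ≅ Z^27, C_2 ≅ Z^18.

The boundary map ∂_1: C_1 → C_0 maps an edge to its endpoints' difference, ∂[p,q] = q − p. For instance
  ∂hi = i − h.
The 9×27 boundary matrix has rank 8 and Smith normal form diag(1,1,1,1,1,1,1,1).

The boundary map ∂_2: C_2 → C_1 maps a triangle to the signed sum of its edges. For instance
  ∂cde = de − ce + cd,
  ∂ach = ch − ah + ac.
This gives a 27×18 integer matrix of rank 18; reducing to Smith normal form yields diagonal entries (1,1,1,1,1,1,1,1,1,1,1,1,1,1,1,1,1,2).

Now H_k = ker ∂_k / im ∂_{k+1}, so:

  H_0: rank C_0 − rank ∂_1 = 9 − 8 = 1, and the invariant factors of ∂_1 are all 1, so H_0 ≅ Z.
  H_1: rank ker ∂_1 − rank ∂_2 = (27 − 8) − 18 = 1, and ∂_2 has invariant factor 2 > 1, so H_1 ≅ Z × Z/2.
  H_2: rank ker ∂_2 − rank ∂_3 = (18 − 18) − 0 = 0, and there is no ∂_3, so H_2 ≅ 0.

(K is a triangulation of the Klein bottle.)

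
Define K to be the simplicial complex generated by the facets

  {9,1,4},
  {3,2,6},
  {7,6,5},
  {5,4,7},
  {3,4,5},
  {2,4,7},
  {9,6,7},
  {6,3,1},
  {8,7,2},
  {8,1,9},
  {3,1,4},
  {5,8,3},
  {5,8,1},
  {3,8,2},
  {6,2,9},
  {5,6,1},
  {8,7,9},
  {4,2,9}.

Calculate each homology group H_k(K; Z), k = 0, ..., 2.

Take the total order 1 < 2 < 3 < 4 < 5 < 6 < 7 < 8 < 9 on the vertex set. Then K (dimension 2) consists of the simplices:

  0-simplices (9): [1], [2], [3], [4], [5], [6], [7], [8], [9]
  1-simplices (27): (27 of them)
  2-simplices (18): [1,3,4], [1,3,6], [1,4,9], [1,5,6], [1,5,8], [1,8,9], [2,3,6], [2,3,8], [2,4,7], [2,4,9], [2,6,9], [2,7,8], [3,4,5], [3,5,8], [4,5,7], [5,6,7], [6,7,9], [7,8,9]

Hence C_0 ≅ Z^9, C_1 ≅ Z^27, C_2 ≅ Z^18.

Boundary ∂_1: C_1 → C_0 is given by ∂[p,q] = [q] − [p]. For instance
  ∂[2,8] = [8] − [2].
The 9×27 boundary matrix has rank 8 and Smith normal form diag(1,1,1,1,1,1,1,1).

∂_2: C_2 → C_1 sends each 2-simplex [p,q,r] to [q,r] − [p,r] + [p,q]. For instance
  ∂[2,3,8] = [3,8] − [2,8] + [2,3],
  ∂[1,3,4] = [3,4] − [1,4] + [1,3].
The resulting 27×18 matrix has rank 18, and its Smith normal form has invariant factors (1,1,1,1,1,1,1,1,1,1,1,1,1,1,1,1,1,2).

Reading off H_k = ker ∂_k / im ∂_{k+1}:

  H_0: rank C_0 − rank ∂_1 = 9 − 8 = 1, and the invariant factors of ∂_1 are all 1, so H_0 ≅ Z.
  H_1: rank ker ∂_1 − rank ∂_2 = (27 − 8) − 18 = 1, and ∂_2 has invariant factor 2 > 1, so H_1 ≅ Z ⊕ Z/2.
  H_2: rank ker ∂_2 − rank ∂_3 = (18 − 18) − 0 = 0, and there is no ∂_3, so H_2 ≅ 0.

(K is a triangulation of the Klein bottle.)

H_0 = Z,  H_1 = Z ⊕ Z/2,  H_2 = 0.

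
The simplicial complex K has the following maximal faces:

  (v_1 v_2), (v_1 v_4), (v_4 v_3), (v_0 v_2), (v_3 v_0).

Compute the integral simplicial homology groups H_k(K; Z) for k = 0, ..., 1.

H_0 ≅ Z,  H_1 ≅ Z.

We work with the vertex ordering v_0 < v_1 < v_2 < v_3 < v_4. The simplices of K, each written with vertices in increasing order, are:

  0-simplices (5): [v_0], [v_1], [v_2], [v_3], [v_4]
  1-simplices (5): [v_0,v_2], [v_0,v_3], [v_1,v_2], [v_1,v_4], [v_3,v_4]

giving chain groups C_0 ≅ Z^5, C_1 ≅ Z^5.

Boundary ∂_1: C_1 → C_0 sends each edge [p,q] (with p < q) to q − p.
The 5×5 boundary matrix has rank 4 and Smith normal form diag(1,1,1,1).

Computing H_k = (kernel of ∂_k) / (image of ∂_{k+1}):

  H_0: rank C_0 − rank ∂_1 = 5 − 4 = 1, and the invariant factors of ∂_1 are all 1, so H_0 = Z.
  H_1: rank ker ∂_1 − rank ∂_2 = (5 − 4) − 0 = 1, and there is no ∂_2, so H_1 = Z.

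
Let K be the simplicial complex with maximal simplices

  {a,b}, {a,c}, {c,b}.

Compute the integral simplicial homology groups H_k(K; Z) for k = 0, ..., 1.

H_0 = Z,  H_1 = Z.

Order the vertices as a < b < c. Listing each simplex with vertices in this order, K has dimension 1 with simplices:

  0-simplices (3): a, b, c
  1-simplices (3): ab, ac, bc

Hence C_0 ≅ Z^3, C_1 ≅ Z^3.

Boundary ∂_1: C_1 → C_0 maps an edge to its endpoints' difference, ∂[p,q] = q − p. For instance
  ∂ac = c − a.
As a 3×3 matrix over Z this has rank 2, with invariant factors (1,1).

From H_k ≅ ker(∂_k) / im(∂_{k+1}) we obtain:

  H_0: rank C_0 − rank ∂_1 = 3 − 2 = 1, and the invariant factors of ∂_1 are all 1, so H_0 ≅ Z.
  H_1: rank ker ∂_1 − rank ∂_2 = (3 − 2) − 0 = 1, and there is no ∂_2, so H_1 ≅ Z.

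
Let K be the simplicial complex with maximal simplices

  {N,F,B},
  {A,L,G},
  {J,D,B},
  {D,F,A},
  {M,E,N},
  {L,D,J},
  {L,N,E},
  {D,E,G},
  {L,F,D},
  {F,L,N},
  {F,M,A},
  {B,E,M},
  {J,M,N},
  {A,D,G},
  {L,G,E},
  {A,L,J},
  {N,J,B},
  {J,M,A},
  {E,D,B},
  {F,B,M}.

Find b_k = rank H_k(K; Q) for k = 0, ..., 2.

b_0 = 1, b_1 = 1, b_2 = 0.

We work with the vertex ordering A < B < D < E < F < G < J < L < M < N. The simplices of K, each written with vertices in increasing order, are:

  0-simplices (10): A, B, D, E, F, G, J, L, M, N
  1-simplices (30): AD, AF, AG, AJ, AL, AM, BD, BE, BF, BJ, BM, BN, DE, DF, DG, DJ, DL, EG, EL, EM, EN, FL, FM, FN, GL, JL, JM, JN, LN, MN
  2-simplices (20): ADF, ADG, AFM, AGL, AJL, AJM, BDE, BDJ, BEM, BFM, BFN, BJN, DEG, DFL, DJL, EGL, ELN, EMN, FLN, JMN

Hence C_0 ≅ Z^10, C_1 ≅ Z^30, C_2 ≅ Z^20.

The boundary map ∂_1: C_1 → C_0 sends each edge [p,q] (with p < q) to q − p.
This gives a 10×30 integer matrix of rank 9; reducing to Smith normal form yields diagonal entries (1,1,1,1,1,1,1,1,1).

∂_2: C_2 → C_1 acts by ∂[p,q,r] = [q,r] − [p,r] + [p,q]. For instance
  ∂EGL = GL − EL + EG,
  ∂EMN = MN − EN + EM.
The 30×20 boundary matrix has rank 20 and Smith normal form diag(1,1,1,1,1,1,1,1,1,1,1,1,1,1,1,1,1,1,1,2).

Reading off H_k = ker ∂_k / im ∂_{k+1}:

  H_0: rank C_0 − rank ∂_1 = 10 − 9 = 1, and the invariant factors of ∂_1 are all 1, so H_0 = Z.
  H_1: rank ker ∂_1 − rank ∂_2 = (30 − 9) − 20 = 1, and ∂_2 has invariant factor 2 > 1, so H_1 = Z ⊕ Z_2.
  H_2: rank ker ∂_2 − rank ∂_3 = (20 − 20) − 0 = 0, and there is no ∂_3, so H_2 = 0.

(K is a triangulation of the Klein bottle.)

Hence the Betti numbers are b_0 = 1, b_1 = 1, b_2 = 0.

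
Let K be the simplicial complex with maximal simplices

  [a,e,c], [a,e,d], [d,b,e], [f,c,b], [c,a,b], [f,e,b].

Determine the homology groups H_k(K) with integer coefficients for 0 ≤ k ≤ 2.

H_0 = Z,  H_1 = Z,  H_2 = 0.

K has 6 vertices, 12 edges, 6 triangles.
rank ∂_0 = 0, rank ∂_1 = 5 ⇒ b_0 = 6 − 0 − 5 = 1; all invariant factors of ∂_1 are 1 so no torsion. So H_0 ≅ Z.
rank ∂_1 = 5, rank ∂_2 = 6 ⇒ b_1 = 12 − 5 − 6 = 1; all invariant factors of ∂_2 are 1 so no torsion. So H_1 ≅ Z.
rank ∂_2 = 6, rank ∂_3 = 0 ⇒ b_2 = 6 − 6 − 0 = 0. So H_2 ≅ 0.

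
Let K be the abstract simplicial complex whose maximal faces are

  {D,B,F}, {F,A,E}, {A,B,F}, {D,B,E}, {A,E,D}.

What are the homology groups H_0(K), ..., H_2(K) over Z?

Fix the vertex order A < B < D < E < F and write every simplex with vertices in increasing order. Then dim K = 2 and the simplices of K are:

  0-simplices (5): A, B, D, E, F
  1-simplices (10): AB, AD, AE, AF, BD, BE, BF, DE, DF, EF
  2-simplices (5): ABF, ADE, AEF, BDE, BDF

giving chain groups C_0 ≅ Z^5, C_1 ≅ Z^10, C_2 ≅ Z^5.

Boundary ∂_1: C_1 → C_0 maps an edge to its endpoints' difference, ∂[p,q] = q − p. For instance
  ∂BD = D − B.
This gives a 5×10 integer matrix of rank 4; reducing to Smith normal form yields diagonal entries (1,1,1,1).

The boundary map ∂_2: C_2 → C_1 sends each 2-simplex [p,q,r] to [q,r] − [p,r] + [p,q]. For instance
  ∂BDE = DE − BE + BD,
  ∂ADE = DE − AE + AD.
The 10×5 boundary matrix has rank 5 and Smith normal form diag(1,1,1,1,1).

Computing H_k = (kernel of ∂_k) / (image of ∂_{k+1}):

  H_0: rank C_0 − rank ∂_1 = 5 − 4 = 1, and the invariant factors of ∂_1 are all 1, so H_0 = Z.
  H_1: rank ker ∂_1 − rank ∂_2 = (10 − 4) − 5 = 1, and the invariant factors of ∂_2 are all 1, so H_1 = Z.
  H_2: rank ker ∂_2 − rank ∂_3 = (5 − 5) − 0 = 0, and there is no ∂_3, so H_2 = 0.

H_0 = Z,  H_1 = Z,  H_2 = 0.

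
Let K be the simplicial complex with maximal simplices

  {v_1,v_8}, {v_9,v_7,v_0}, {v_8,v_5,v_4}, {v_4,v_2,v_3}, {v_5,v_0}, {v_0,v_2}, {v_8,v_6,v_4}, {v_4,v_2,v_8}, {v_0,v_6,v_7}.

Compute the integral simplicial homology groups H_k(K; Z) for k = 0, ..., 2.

H_0 ≅ Z,  H_1 ≅ Z^2,  H_2 = 0.

Take the total order v_0 < v_1 < v_2 < v_3 < v_4 < v_5 < v_6 < v_7 < v_8 < v_9 on the vertex set. Then K (dimension 2) consists of the simplices:

  0-simplices (10): [v_0], [v_1], [v_2], [v_3], [v_4], [v_5], [v_6], [v_7], [v_8], [v_9]
  1-simplices (17): (17 of them)
  2-simplices (6): [v_0,v_6,v_7], [v_0,v_7,v_9], [v_2,v_3,v_4], [v_2,v_4,v_8], [v_4,v_5,v_8], [v_4,v_6,v_8]

Hence C_0 ≅ Z^10, C_1 ≅ Z^17, C_2 ≅ Z^6.

Boundary ∂_1: C_1 → C_0 maps an edge to its endpoints' difference, ∂[p,q] = q − p. For instance
  ∂[v_4,v_5] = [v_5] − [v_4].
As a 10×17 matrix over Z this has rank 9, with invariant factors (1,1,1,1,1,1,1,1,1).

The boundary map ∂_2: C_2 → C_1 maps a triangle to the signed sum of its edges. For instance
  ∂[v_4,v_5,v_8] = [v_5,v_8] − [v_4,v_8] + [v_4,v_5],
  ∂[v_4,v_6,v_8] = [v_6,v_8] − [v_4,v_8] + [v_4,v_6].
The resulting 17×6 matrix has rank 6, and its Smith normal form has invariant factors (1,1,1,1,1,1).

Reading off H_k = ker ∂_k / im ∂_{k+1}:

  H_0: rank C_0 − rank ∂_1 = 10 − 9 = 1, and the invariant factors of ∂_1 are all 1, so H_0 ≅ Z.
  H_1: rank ker ∂_1 − rank ∂_2 = (17 − 9) − 6 = 2, and the invariant factors of ∂_2 are all 1, so H_1 ≅ Z^2.
  H_2: rank ker ∂_2 − rank ∂_3 = (6 − 6) − 0 = 0, and there is no ∂_3, so H_2 ≅ 0.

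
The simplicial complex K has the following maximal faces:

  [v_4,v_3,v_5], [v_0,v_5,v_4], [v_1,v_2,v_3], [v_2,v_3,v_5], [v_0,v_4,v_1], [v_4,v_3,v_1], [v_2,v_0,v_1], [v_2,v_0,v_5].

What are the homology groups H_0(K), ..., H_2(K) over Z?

Fix the vertex order v_0 < v_1 < v_2 < v_3 < v_4 < v_5 and write every simplex with vertices in increasing order. Then dim K = 2 and the simplices of K are:

  0-simplices (6): [v_0], [v_1], [v_2], [v_3], [v_4], [v_5]
  1-simplices (12): [v_0,v_1], [v_0,v_2], [v_0,v_4], [v_0,v_5], [v_1,v_2], [v_1,v_3], [v_1,v_4], [v_2,v_3], [v_2,v_5], [v_3,v_4], [v_3,v_5], [v_4,v_5]
  2-simplices (8): [v_0,v_1,v_2], [v_0,v_1,v_4], [v_0,v_2,v_5], [v_0,v_4,v_5], [v_1,v_2,v_3], [v_1,v_3,v_4], [v_2,v_3,v_5], [v_3,v_4,v_5]

Hence C_0 ≅ Z^6, C_1 ≅ Z^12, C_2 ≅ Z^8.

The boundary map ∂_1: C_1 → C_0 is given by ∂[p,q] = [q] − [p].
This gives a 6×12 integer matrix of rank 5; reducing to Smith normal form yields diagonal entries (1,1,1,1,1).

The boundary map ∂_2: C_2 → C_1 maps a triangle to the signed sum of its edges. For instance
  ∂[v_3,v_4,v_5] = [v_4,v_5] − [v_3,v_5] + [v_3,v_4],
  ∂[v_1,v_2,v_3] = [v_2,v_3] − [v_1,v_3] + [v_1,v_2].
The 12×8 boundary matrix has rank 7 and Smith normal form diag(1,1,1,1,1,1,1).

From H_k ≅ ker(∂_k) / im(∂_{k+1}) we obtain:

  H_0: rank C_0 − rank ∂_1 = 6 − 5 = 1, and the invariant factors of ∂_1 are all 1, so H_0 = Z.
  H_1: rank ker ∂_1 − rank ∂_2 = (12 − 5) − 7 = 0, and the invariant factors of ∂_2 are all 1, so H_1 = 0.
  H_2: rank ker ∂_2 − rank ∂_3 = (8 − 7) − 0 = 1, and there is no ∂_3, so H_2 = Z.

As a check, the Euler characteristic is 6 − 12 + 8 = 2, which agrees with 1 − 0 + 1 = 2.
(K is a triangulation of the 2-sphere S^2.)

H_0 = Z,  H_1 = 0,  H_2 = Z.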